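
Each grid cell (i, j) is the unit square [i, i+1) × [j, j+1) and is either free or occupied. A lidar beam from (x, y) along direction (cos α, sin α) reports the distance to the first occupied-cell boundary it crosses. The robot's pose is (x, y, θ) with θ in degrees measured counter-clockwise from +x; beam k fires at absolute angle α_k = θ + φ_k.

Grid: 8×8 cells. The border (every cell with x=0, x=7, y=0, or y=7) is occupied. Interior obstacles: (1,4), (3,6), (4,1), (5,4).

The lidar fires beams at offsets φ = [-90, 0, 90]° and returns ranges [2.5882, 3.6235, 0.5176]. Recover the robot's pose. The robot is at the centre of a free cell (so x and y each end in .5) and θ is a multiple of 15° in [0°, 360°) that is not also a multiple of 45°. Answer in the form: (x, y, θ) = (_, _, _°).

Enumerate (i+0.5, j+0.5, θ) over the 32 free cells and 16 admissible headings. For each, cast all 3 beams and compare to the given ranges.
  (5.5, 6.5, 120°): beam 1 = 1.0000 ≠ 2.5882 ✗
  (5.5, 6.5, 150°): beam 1 = 0.5774 ≠ 2.5882 ✗
  (4.5, 5.5, 120°): beam 1 = 2.8868 ≠ 2.5882 ✗
  (6.5, 2.5, 345°): beam 1 = 1.5529 ≠ 2.5882 ✗
  …
  (1.5, 3.5, 15°): r_1=2.5882, r_2=3.6235, r_3=0.5176 — all match ✓
Only this pose fits every beam.

(x, y, θ) = (1.5, 3.5, 15°)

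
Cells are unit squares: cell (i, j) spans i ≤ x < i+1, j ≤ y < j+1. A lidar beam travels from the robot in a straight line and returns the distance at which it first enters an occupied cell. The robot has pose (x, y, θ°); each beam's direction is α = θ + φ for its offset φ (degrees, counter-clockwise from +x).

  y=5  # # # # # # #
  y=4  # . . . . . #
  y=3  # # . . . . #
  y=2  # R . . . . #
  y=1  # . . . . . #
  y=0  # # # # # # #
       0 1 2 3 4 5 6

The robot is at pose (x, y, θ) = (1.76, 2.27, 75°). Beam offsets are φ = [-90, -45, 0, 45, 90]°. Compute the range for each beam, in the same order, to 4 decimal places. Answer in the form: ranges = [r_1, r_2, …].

ranges = [4.3896, 4.8959, 0.7558, 0.8429, 0.7868]

beam 1: φ=-90°, α=345°
  direction (0.9659, -0.2588); cell (1,2); t to first gridline: x 0.2485, y 1.0432 (then +1.0353 / +3.8637)
    (2,2) via x @ 0.2485
    (2,1) via y @ 1.0432
    (3,1) via x @ 1.2837
    (4,1) via x @ 2.3190
    (5,1) via x @ 3.3543
    (6,1) via x @ 4.3896  # hit
  → r_1 = 4.3896
beam 2: φ=-45°, α=30°
  direction (0.8660, 0.5000); cell (1,2); t to first gridline: x 0.2771, y 1.4600 (then +1.1547 / +2.0000)
    (2,2) via x @ 0.2771
    (3,2) via x @ 1.4318
    (3,3) via y @ 1.4600
    (4,3) via x @ 2.5865
    (4,4) via y @ 3.4600
    (5,4) via x @ 3.7412
    (6,4) via x @ 4.8959  # hit
  → r_2 = 4.8959
beam 3: φ=0°, α=75°
  direction (0.2588, 0.9659); cell (1,2); t to first gridline: x 0.9273, y 0.7558 (then +3.8637 / +1.0353)
    (1,3) via y @ 0.7558  # hit
  → r_3 = 0.7558
beam 4: φ=45°, α=120°
  direction (-0.5000, 0.8660); cell (1,2); t to first gridline: x 1.5200, y 0.8429 (then +2.0000 / +1.1547)
    (1,3) via y @ 0.8429  # hit
  → r_4 = 0.8429
beam 5: φ=90°, α=165°
  direction (-0.9659, 0.2588); cell (1,2); t to first gridline: x 0.7868, y 2.8205 (then +1.0353 / +3.8637)
    (0,2) via x @ 0.7868  # hit
  → r_5 = 0.7868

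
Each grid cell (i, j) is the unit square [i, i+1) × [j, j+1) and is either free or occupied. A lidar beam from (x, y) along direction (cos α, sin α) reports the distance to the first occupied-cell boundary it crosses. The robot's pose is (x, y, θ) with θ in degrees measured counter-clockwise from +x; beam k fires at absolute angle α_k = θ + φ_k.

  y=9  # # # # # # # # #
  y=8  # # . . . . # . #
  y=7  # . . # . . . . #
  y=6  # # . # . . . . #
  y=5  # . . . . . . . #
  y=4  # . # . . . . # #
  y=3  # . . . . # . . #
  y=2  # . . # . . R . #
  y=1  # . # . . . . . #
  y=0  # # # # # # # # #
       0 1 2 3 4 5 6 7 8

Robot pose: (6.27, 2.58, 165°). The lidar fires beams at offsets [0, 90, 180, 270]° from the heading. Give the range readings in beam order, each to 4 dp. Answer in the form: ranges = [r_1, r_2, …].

beam 1: φ=0°, α=165°
  dir = (cos 165°, sin 165°) = (-0.9659, 0.2588); from cell (6,2)
  next x-line at t=0.2795, next y-line at t=1.6228; Δt_x=1.0353, Δt_y=3.8637
    x: enter (5,2) at t=0.2795
    x: enter (4,2) at t=1.3148
    y: enter (4,3) at t=1.6228
    x: enter (3,3) at t=2.3501
    x: enter (2,3) at t=3.3854
    x: enter (1,3) at t=4.4206
    x: enter (0,3) at t=5.4559 ← occupied
  → r_1 = 5.4559
beam 2: φ=90°, α=255°
  dir = (cos 255°, sin 255°) = (-0.2588, -0.9659); from cell (6,2)
  next x-line at t=1.0432, next y-line at t=0.6005; Δt_x=3.8637, Δt_y=1.0353
    y: enter (6,1) at t=0.6005
    x: enter (5,1) at t=1.0432
    y: enter (5,0) at t=1.6357 ← occupied
  → r_2 = 1.6357
beam 3: φ=180°, α=345°
  dir = (cos 345°, sin 345°) = (0.9659, -0.2588); from cell (6,2)
  next x-line at t=0.7558, next y-line at t=2.2409; Δt_x=1.0353, Δt_y=3.8637
    x: enter (7,2) at t=0.7558
    x: enter (8,2) at t=1.7910 ← occupied
  → r_3 = 1.7910
beam 4: φ=270°, α=75°
  dir = (cos 75°, sin 75°) = (0.2588, 0.9659); from cell (6,2)
  next x-line at t=2.8205, next y-line at t=0.4348; Δt_x=3.8637, Δt_y=1.0353
    y: enter (6,3) at t=0.4348
    y: enter (6,4) at t=1.4701
    y: enter (6,5) at t=2.5054
    x: enter (7,5) at t=2.8205
    y: enter (7,6) at t=3.5406
    y: enter (7,7) at t=4.5759
    y: enter (7,8) at t=5.6112
    y: enter (7,9) at t=6.6465 ← occupied
  → r_4 = 6.6465

ranges = [5.4559, 1.6357, 1.7910, 6.6465]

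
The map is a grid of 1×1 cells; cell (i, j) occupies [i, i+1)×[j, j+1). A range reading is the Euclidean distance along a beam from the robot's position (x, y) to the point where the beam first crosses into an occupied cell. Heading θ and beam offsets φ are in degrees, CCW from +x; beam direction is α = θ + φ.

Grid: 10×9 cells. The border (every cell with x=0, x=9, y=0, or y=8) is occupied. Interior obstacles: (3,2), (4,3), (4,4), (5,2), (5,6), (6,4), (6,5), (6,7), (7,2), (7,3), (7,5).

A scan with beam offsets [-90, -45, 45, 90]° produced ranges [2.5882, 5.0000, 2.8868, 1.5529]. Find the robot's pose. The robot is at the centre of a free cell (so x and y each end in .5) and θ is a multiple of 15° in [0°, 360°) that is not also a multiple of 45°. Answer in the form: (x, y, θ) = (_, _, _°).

(x, y, θ) = (3.5, 6.5, 285°)

The pose lattice has 45·16 = 720 candidates. Test each by forward raycasting.
  (2.5, 2.5, 345°): beam 1 = 1.5529 ≠ 2.5882 ✗
  (5.5, 1.5, 345°): beam 1 = 0.5176 ≠ 2.5882 ✗
  (2.5, 2.5, 210°): beam 1 = 3.0000 ≠ 2.5882 ✗
  (2.5, 7.5, 285°): beam 1 = 1.5529 ≠ 2.5882 ✗
  …
  (3.5, 6.5, 285°): r_1=2.5882, r_2=5.0000, r_3=2.8868, r_4=1.5529 — all match ✓
No second candidate reproduces the full scan.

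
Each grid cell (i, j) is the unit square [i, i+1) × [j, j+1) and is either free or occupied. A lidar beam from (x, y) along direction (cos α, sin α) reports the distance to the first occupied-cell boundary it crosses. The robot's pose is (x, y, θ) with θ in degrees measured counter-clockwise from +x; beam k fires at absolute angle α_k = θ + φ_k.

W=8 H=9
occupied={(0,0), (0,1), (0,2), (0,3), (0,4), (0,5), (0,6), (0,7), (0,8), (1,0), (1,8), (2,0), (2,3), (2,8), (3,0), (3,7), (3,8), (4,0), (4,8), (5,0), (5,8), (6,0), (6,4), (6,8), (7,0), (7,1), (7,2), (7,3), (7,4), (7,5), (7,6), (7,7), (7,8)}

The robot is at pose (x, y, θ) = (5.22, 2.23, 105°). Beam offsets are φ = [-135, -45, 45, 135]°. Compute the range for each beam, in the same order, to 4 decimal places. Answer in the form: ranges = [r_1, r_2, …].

ranges = [2.0554, 2.0438, 2.5634, 1.4203]

beam 1: φ=-135°, α=330°
  direction (0.8660, -0.5000); cell (5,2); t to first gridline: x 0.9007, y 0.4600 (then +1.1547 / +2.0000)
    (5,1) via y @ 0.4600
    (6,1) via x @ 0.9007
    (7,1) via x @ 2.0554  # hit
  → r_1 = 2.0554
beam 2: φ=-45°, α=60°
  direction (0.5000, 0.8660); cell (5,2); t to first gridline: x 1.5600, y 0.8891 (then +2.0000 / +1.1547)
    (5,3) via y @ 0.8891
    (6,3) via x @ 1.5600
    (6,4) via y @ 2.0438  # hit
  → r_2 = 2.0438
beam 3: φ=45°, α=150°
  direction (-0.8660, 0.5000); cell (5,2); t to first gridline: x 0.2540, y 1.5400 (then +1.1547 / +2.0000)
    (4,2) via x @ 0.2540
    (3,2) via x @ 1.4087
    (3,3) via y @ 1.5400
    (2,3) via x @ 2.5634  # hit
  → r_3 = 2.5634
beam 4: φ=135°, α=240°
  direction (-0.5000, -0.8660); cell (5,2); t to first gridline: x 0.4400, y 0.2656 (then +2.0000 / +1.1547)
    (5,1) via y @ 0.2656
    (4,1) via x @ 0.4400
    (4,0) via y @ 1.4203  # hit
  → r_4 = 1.4203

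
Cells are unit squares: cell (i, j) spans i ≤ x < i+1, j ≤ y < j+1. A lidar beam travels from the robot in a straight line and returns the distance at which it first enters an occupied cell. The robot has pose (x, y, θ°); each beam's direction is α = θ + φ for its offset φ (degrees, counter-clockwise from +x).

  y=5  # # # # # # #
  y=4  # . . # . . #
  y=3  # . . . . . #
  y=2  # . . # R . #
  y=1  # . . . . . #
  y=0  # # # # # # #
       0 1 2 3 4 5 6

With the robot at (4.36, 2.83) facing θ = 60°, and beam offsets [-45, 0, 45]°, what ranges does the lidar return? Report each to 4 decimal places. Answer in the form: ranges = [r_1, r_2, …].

ranges = [1.6979, 2.5057, 1.3909]

beam 1: φ=-45°, α=15°
  cosα=0.9659 sinα=0.2588 | (4,2) | tMaxX 0.6626 tMaxY 0.6568 | tΔX 1.0353 tΔY 3.8637
    t=0.6568 [y] (4,3)
    t=0.6626 [x] (5,3)
    t=1.6979 [x] (6,3) — stop
  → r_1 = 1.6979
beam 2: φ=0°, α=60°
  cosα=0.5000 sinα=0.8660 | (4,2) | tMaxX 1.2800 tMaxY 0.1963 | tΔX 2.0000 tΔY 1.1547
    t=0.1963 [y] (4,3)
    t=1.2800 [x] (5,3)
    t=1.3510 [y] (5,4)
    t=2.5057 [y] (5,5) — stop
  → r_2 = 2.5057
beam 3: φ=45°, α=105°
  cosα=-0.2588 sinα=0.9659 | (4,2) | tMaxX 1.3909 tMaxY 0.1760 | tΔX 3.8637 tΔY 1.0353
    t=0.1760 [y] (4,3)
    t=1.2113 [y] (4,4)
    t=1.3909 [x] (3,4) — stop
  → r_3 = 1.3909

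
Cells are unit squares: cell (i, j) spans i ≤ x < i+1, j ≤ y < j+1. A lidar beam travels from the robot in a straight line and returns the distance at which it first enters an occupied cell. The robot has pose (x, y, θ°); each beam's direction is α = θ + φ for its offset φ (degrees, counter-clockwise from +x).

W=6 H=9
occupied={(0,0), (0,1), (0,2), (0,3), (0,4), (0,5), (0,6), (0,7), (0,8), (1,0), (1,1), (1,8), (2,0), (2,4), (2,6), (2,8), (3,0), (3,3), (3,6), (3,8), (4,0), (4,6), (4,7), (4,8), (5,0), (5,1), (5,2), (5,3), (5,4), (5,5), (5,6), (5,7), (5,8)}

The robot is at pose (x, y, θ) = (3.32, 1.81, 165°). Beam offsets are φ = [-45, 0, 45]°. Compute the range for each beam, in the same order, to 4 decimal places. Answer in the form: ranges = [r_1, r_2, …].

ranges = [2.5288, 2.4018, 1.5242]

beam 1: φ=-45°, α=120°
  cosα=-0.5000 sinα=0.8660 | (3,1) | tMaxX 0.6400 tMaxY 0.2194 | tΔX 2.0000 tΔY 1.1547
    t=0.2194 [y] (3,2)
    t=0.6400 [x] (2,2)
    t=1.3741 [y] (2,3)
    t=2.5288 [y] (2,4) — stop
  → r_1 = 2.5288
beam 2: φ=0°, α=165°
  cosα=-0.9659 sinα=0.2588 | (3,1) | tMaxX 0.3313 tMaxY 0.7341 | tΔX 1.0353 tΔY 3.8637
    t=0.3313 [x] (2,1)
    t=0.7341 [y] (2,2)
    t=1.3666 [x] (1,2)
    t=2.4018 [x] (0,2) — stop
  → r_2 = 2.4018
beam 3: φ=45°, α=210°
  cosα=-0.8660 sinα=-0.5000 | (3,1) | tMaxX 0.3695 tMaxY 1.6200 | tΔX 1.1547 tΔY 2.0000
    t=0.3695 [x] (2,1)
    t=1.5242 [x] (1,1) — stop
  → r_3 = 1.5242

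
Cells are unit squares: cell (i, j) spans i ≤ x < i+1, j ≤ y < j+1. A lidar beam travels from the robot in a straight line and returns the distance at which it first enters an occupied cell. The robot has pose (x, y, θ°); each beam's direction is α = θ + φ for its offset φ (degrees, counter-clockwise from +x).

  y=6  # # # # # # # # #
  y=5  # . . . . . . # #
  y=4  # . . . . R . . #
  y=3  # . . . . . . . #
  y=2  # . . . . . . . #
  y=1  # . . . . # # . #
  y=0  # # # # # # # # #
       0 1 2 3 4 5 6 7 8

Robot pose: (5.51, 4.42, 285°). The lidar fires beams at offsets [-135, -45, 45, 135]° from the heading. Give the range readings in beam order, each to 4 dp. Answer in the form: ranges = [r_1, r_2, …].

ranges = [3.1600, 3.9491, 2.8752, 1.8244]

beam 1: φ=-135°, α=150°
  direction (-0.8660, 0.5000); cell (5,4); t to first gridline: x 0.5889, y 1.1600 (then +1.1547 / +2.0000)
    (4,4) via x @ 0.5889
    (4,5) via y @ 1.1600
    (3,5) via x @ 1.7436
    (2,5) via x @ 2.8983
    (2,6) via y @ 3.1600  # hit
  → r_1 = 3.1600
beam 2: φ=-45°, α=240°
  direction (-0.5000, -0.8660); cell (5,4); t to first gridline: x 1.0200, y 0.4850 (then +2.0000 / +1.1547)
    (5,3) via y @ 0.4850
    (4,3) via x @ 1.0200
    (4,2) via y @ 1.6397
    (4,1) via y @ 2.7944
    (3,1) via x @ 3.0200
    (3,0) via y @ 3.9491  # hit
  → r_2 = 3.9491
beam 3: φ=45°, α=330°
  direction (0.8660, -0.5000); cell (5,4); t to first gridline: x 0.5658, y 0.8400 (then +1.1547 / +2.0000)
    (6,4) via x @ 0.5658
    (6,3) via y @ 0.8400
    (7,3) via x @ 1.7205
    (7,2) via y @ 2.8400
    (8,2) via x @ 2.8752  # hit
  → r_3 = 2.8752
beam 4: φ=135°, α=60°
  direction (0.5000, 0.8660); cell (5,4); t to first gridline: x 0.9800, y 0.6697 (then +2.0000 / +1.1547)
    (5,5) via y @ 0.6697
    (6,5) via x @ 0.9800
    (6,6) via y @ 1.8244  # hit
  → r_4 = 1.8244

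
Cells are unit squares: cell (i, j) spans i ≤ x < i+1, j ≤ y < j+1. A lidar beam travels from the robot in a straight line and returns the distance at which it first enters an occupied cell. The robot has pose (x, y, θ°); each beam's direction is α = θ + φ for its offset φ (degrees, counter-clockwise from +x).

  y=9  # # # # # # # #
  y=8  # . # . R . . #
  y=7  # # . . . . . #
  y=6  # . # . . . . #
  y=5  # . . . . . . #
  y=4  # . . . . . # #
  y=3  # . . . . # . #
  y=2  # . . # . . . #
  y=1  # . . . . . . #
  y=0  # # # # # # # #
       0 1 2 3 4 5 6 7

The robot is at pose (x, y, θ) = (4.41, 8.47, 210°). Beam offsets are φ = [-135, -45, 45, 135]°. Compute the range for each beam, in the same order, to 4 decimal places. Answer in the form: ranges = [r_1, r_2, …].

ranges = [0.5487, 1.4597, 7.7335, 2.6814]

beam 1: φ=-135°, α=75°
  cosα=0.2588 sinα=0.9659 | (4,8) | tMaxX 2.2796 tMaxY 0.5487 | tΔX 3.8637 tΔY 1.0353
    t=0.5487 [y] (4,9) — stop
  → r_1 = 0.5487
beam 2: φ=-45°, α=165°
  cosα=-0.9659 sinα=0.2588 | (4,8) | tMaxX 0.4245 tMaxY 2.0478 | tΔX 1.0353 tΔY 3.8637
    t=0.4245 [x] (3,8)
    t=1.4597 [x] (2,8) — stop
  → r_2 = 1.4597
beam 3: φ=45°, α=255°
  cosα=-0.2588 sinα=-0.9659 | (4,8) | tMaxX 1.5841 tMaxY 0.4866 | tΔX 3.8637 tΔY 1.0353
    t=0.4866 [y] (4,7)
    t=1.5219 [y] (4,6)
    t=1.5841 [x] (3,6)
    t=2.5571 [y] (3,5)
    t=3.5924 [y] (3,4)
    t=4.6277 [y] (3,3)
    t=5.4478 [x] (2,3)
    t=5.6630 [y] (2,2)
    t=6.6982 [y] (2,1)
    t=7.7335 [y] (2,0) — stop
  → r_3 = 7.7335
beam 4: φ=135°, α=345°
  cosα=0.9659 sinα=-0.2588 | (4,8) | tMaxX 0.6108 tMaxY 1.8159 | tΔX 1.0353 tΔY 3.8637
    t=0.6108 [x] (5,8)
    t=1.6461 [x] (6,8)
    t=1.8159 [y] (6,7)
    t=2.6814 [x] (7,7) — stop
  → r_4 = 2.6814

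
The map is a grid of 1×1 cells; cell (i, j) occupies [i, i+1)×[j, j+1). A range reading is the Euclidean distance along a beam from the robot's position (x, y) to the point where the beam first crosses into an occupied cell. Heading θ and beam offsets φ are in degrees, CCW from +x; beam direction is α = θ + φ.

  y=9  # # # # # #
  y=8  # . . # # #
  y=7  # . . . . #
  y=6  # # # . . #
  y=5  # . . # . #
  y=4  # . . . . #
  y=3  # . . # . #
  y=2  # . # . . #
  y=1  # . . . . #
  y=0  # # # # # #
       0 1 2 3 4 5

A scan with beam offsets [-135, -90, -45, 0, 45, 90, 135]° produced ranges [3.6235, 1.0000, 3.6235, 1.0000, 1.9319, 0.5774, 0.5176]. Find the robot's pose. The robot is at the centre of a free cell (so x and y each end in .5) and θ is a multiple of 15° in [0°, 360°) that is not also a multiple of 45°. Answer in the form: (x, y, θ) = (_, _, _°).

(x, y, θ) = (4.5, 4.5, 240°)

Candidates: 25 free-cell centres × 16 headings = 400 poses. Raycast each; keep the one whose scan matches to 4 dp.
  (3.5, 4.5, 120°): beam 1 = 1.5529 ≠ 3.6235 ✗
  (1.5, 5.5, 300°): beam 1 = 0.5176 ≠ 3.6235 ✗
  (4.5, 5.5, 330°): beam 1 = 0.5176 ≠ 3.6235 ✗
  …
  (4.5, 4.5, 240°): r_1=3.6235, r_2=1.0000, r_3=3.6235, r_4=1.0000, r_5=1.9319, r_6=0.5774, r_7=0.5176 — all match ✓
Unique over the lattice → pose = (4.5, 4.5, 240°).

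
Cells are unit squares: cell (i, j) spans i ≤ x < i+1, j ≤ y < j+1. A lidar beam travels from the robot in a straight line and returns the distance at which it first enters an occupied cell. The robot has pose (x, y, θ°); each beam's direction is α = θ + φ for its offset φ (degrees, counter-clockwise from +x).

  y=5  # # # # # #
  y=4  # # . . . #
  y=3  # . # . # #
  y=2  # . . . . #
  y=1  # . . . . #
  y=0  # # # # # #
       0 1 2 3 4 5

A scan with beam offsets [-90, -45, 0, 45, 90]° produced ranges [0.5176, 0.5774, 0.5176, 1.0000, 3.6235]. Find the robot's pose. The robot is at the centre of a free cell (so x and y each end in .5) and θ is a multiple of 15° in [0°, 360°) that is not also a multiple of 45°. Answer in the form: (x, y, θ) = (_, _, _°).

(x, y, θ) = (1.5, 1.5, 285°)

The pose lattice has 13·16 = 208 candidates. Test each by forward raycasting.
  (4.5, 1.5, 75°): beam 3 = 1.5529 ≠ 0.5176 ✗
  (2.5, 4.5, 285°): beam 4 = 1.7321 ≠ 1.0000 ✗
  (3.5, 4.5, 150°): beam 1 = 0.5774 ≠ 0.5176 ✗
  (3.5, 4.5, 120°): beam 1 = 1.0000 ≠ 0.5176 ✗
  …
  (1.5, 1.5, 285°): r_1=0.5176, r_2=0.5774, r_3=0.5176, r_4=1.0000, r_5=3.6235 — all match ✓
No second candidate reproduces the full scan.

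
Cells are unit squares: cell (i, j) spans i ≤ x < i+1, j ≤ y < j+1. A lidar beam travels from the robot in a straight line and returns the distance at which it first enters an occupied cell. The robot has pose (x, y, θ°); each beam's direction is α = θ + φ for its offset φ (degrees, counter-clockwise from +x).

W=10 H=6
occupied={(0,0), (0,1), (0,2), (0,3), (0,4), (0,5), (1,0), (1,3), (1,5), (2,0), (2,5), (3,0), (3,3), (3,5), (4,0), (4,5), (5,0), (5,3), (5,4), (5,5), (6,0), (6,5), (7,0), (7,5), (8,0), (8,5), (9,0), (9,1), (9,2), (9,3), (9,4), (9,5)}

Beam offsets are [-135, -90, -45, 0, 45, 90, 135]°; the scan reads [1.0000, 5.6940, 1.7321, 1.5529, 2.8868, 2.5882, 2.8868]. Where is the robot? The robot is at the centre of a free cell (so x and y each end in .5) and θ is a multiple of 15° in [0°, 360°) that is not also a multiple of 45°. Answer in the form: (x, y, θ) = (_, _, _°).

(x, y, θ) = (6.5, 2.5, 285°)

The pose lattice has 28·16 = 448 candidates. Test each by forward raycasting.
  (4.5, 2.5, 75°): beam 1 = 1.7321 ≠ 1.0000 ✗
  (3.5, 4.5, 195°): beam 1 = 0.5774 ≠ 1.0000 ✗
  (1.5, 2.5, 75°): beam 1 = 1.7321 ≠ 1.0000 ✗
  (2.5, 3.5, 75°): beam 1 = 2.8868 ≠ 1.0000 ✗
  …
  (6.5, 2.5, 285°): r_1=1.0000, r_2=5.6940, r_3=1.7321, r_4=1.5529, r_5=2.8868, r_6=2.5882, r_7=2.8868 — all match ✓
Only this pose fits every beam.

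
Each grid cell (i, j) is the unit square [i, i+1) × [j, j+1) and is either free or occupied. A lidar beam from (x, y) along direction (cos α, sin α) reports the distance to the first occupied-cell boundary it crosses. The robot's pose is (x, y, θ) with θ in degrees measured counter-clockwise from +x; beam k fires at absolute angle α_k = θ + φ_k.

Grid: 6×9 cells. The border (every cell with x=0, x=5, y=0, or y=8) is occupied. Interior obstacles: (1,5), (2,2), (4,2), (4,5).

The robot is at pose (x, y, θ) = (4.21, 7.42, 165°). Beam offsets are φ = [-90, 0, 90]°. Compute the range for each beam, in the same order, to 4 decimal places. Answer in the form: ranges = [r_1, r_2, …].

ranges = [0.6005, 2.2409, 4.6751]

beam 1: φ=-90°, α=75°
  dir = (cos 75°, sin 75°) = (0.2588, 0.9659); from cell (4,7)
  next x-line at t=3.0523, next y-line at t=0.6005; Δt_x=3.8637, Δt_y=1.0353
    y: enter (4,8) at t=0.6005 ← occupied
  → r_1 = 0.6005
beam 2: φ=0°, α=165°
  dir = (cos 165°, sin 165°) = (-0.9659, 0.2588); from cell (4,7)
  next x-line at t=0.2174, next y-line at t=2.2409; Δt_x=1.0353, Δt_y=3.8637
    x: enter (3,7) at t=0.2174
    x: enter (2,7) at t=1.2527
    y: enter (2,8) at t=2.2409 ← occupied
  → r_2 = 2.2409
beam 3: φ=90°, α=255°
  dir = (cos 255°, sin 255°) = (-0.2588, -0.9659); from cell (4,7)
  next x-line at t=0.8114, next y-line at t=0.4348; Δt_x=3.8637, Δt_y=1.0353
    y: enter (4,6) at t=0.4348
    x: enter (3,6) at t=0.8114
    y: enter (3,5) at t=1.4701
    y: enter (3,4) at t=2.5054
    y: enter (3,3) at t=3.5406
    y: enter (3,2) at t=4.5759
    x: enter (2,2) at t=4.6751 ← occupied
  → r_3 = 4.6751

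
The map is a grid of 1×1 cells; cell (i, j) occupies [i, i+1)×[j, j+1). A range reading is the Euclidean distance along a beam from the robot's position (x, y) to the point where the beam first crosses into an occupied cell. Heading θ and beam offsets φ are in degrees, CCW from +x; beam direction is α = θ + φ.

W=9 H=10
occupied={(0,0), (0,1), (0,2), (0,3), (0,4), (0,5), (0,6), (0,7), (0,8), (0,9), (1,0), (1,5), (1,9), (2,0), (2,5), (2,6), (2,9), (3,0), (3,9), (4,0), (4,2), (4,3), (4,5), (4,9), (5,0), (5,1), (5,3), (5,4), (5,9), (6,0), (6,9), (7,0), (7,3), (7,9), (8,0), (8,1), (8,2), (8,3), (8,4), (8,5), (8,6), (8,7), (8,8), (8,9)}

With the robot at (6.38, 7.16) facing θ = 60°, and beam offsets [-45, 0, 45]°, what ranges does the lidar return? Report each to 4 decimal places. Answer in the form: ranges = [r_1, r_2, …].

beam 1: φ=-45°, α=15°
  dir = (cos 15°, sin 15°) = (0.9659, 0.2588); from cell (6,7)
  next x-line at t=0.6419, next y-line at t=3.2455; Δt_x=1.0353, Δt_y=3.8637
    x: enter (7,7) at t=0.6419
    x: enter (8,7) at t=1.6771 ← occupied
  → r_1 = 1.6771
beam 2: φ=0°, α=60°
  dir = (cos 60°, sin 60°) = (0.5000, 0.8660); from cell (6,7)
  next x-line at t=1.2400, next y-line at t=0.9699; Δt_x=2.0000, Δt_y=1.1547
    y: enter (6,8) at t=0.9699
    x: enter (7,8) at t=1.2400
    y: enter (7,9) at t=2.1246 ← occupied
  → r_2 = 2.1246
beam 3: φ=45°, α=105°
  dir = (cos 105°, sin 105°) = (-0.2588, 0.9659); from cell (6,7)
  next x-line at t=1.4682, next y-line at t=0.8696; Δt_x=3.8637, Δt_y=1.0353
    y: enter (6,8) at t=0.8696
    x: enter (5,8) at t=1.4682
    y: enter (5,9) at t=1.9049 ← occupied
  → r_3 = 1.9049

ranges = [1.6771, 2.1246, 1.9049]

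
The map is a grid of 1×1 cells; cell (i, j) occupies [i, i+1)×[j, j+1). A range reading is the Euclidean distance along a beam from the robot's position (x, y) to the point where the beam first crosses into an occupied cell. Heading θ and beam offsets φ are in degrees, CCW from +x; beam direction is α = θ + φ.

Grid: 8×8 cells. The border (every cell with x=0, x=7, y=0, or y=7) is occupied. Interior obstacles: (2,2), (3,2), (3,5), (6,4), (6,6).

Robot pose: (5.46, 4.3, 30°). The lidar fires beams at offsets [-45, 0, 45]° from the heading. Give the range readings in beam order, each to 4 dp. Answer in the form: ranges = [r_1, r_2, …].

beam 1: φ=-45°, α=345°
  d=(0.9659,-0.2588)  start (5,4)  tX=0.5590 tY=1.1591  stride 1/|dx|=1.0353 1/|dy|=3.8637
    cross x-line → (6,4), t=0.5590 (wall)
  → r_1 = 0.5590
beam 2: φ=0°, α=30°
  d=(0.8660,0.5000)  start (5,4)  tX=0.6235 tY=1.4000  stride 1/|dx|=1.1547 1/|dy|=2.0000
    cross x-line → (6,4), t=0.6235 (wall)
  → r_2 = 0.6235
beam 3: φ=45°, α=75°
  d=(0.2588,0.9659)  start (5,4)  tX=2.0864 tY=0.7247  stride 1/|dx|=3.8637 1/|dy|=1.0353
    cross y-line → (5,5), t=0.7247
    cross y-line → (5,6), t=1.7600
    cross x-line → (6,6), t=2.0864 (wall)
  → r_3 = 2.0864

ranges = [0.5590, 0.6235, 2.0864]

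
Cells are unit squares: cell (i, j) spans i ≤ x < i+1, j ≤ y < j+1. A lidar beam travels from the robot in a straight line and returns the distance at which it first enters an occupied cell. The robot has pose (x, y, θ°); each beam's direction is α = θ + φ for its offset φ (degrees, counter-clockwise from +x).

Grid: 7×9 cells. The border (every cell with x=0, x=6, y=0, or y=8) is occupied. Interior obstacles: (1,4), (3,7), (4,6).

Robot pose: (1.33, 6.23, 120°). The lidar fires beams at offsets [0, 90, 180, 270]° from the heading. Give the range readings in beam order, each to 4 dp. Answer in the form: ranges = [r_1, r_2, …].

ranges = [0.6600, 0.3811, 6.0391, 1.9283]

beam 1: φ=0°, α=120°
  direction (-0.5000, 0.8660); cell (1,6); t to first gridline: x 0.6600, y 0.8891 (then +2.0000 / +1.1547)
    (0,6) via x @ 0.6600  # hit
  → r_1 = 0.6600
beam 2: φ=90°, α=210°
  direction (-0.8660, -0.5000); cell (1,6); t to first gridline: x 0.3811, y 0.4600 (then +1.1547 / +2.0000)
    (0,6) via x @ 0.3811  # hit
  → r_2 = 0.3811
beam 3: φ=180°, α=300°
  direction (0.5000, -0.8660); cell (1,6); t to first gridline: x 1.3400, y 0.2656 (then +2.0000 / +1.1547)
    (1,5) via y @ 0.2656
    (2,5) via x @ 1.3400
    (2,4) via y @ 1.4203
    (2,3) via y @ 2.5750
    (3,3) via x @ 3.3400
    (3,2) via y @ 3.7297
    (3,1) via y @ 4.8844
    (4,1) via x @ 5.3400
    (4,0) via y @ 6.0391  # hit
  → r_3 = 6.0391
beam 4: φ=270°, α=30°
  direction (0.8660, 0.5000); cell (1,6); t to first gridline: x 0.7736, y 1.5400 (then +1.1547 / +2.0000)
    (2,6) via x @ 0.7736
    (2,7) via y @ 1.5400
    (3,7) via x @ 1.9283  # hit
  → r_4 = 1.9283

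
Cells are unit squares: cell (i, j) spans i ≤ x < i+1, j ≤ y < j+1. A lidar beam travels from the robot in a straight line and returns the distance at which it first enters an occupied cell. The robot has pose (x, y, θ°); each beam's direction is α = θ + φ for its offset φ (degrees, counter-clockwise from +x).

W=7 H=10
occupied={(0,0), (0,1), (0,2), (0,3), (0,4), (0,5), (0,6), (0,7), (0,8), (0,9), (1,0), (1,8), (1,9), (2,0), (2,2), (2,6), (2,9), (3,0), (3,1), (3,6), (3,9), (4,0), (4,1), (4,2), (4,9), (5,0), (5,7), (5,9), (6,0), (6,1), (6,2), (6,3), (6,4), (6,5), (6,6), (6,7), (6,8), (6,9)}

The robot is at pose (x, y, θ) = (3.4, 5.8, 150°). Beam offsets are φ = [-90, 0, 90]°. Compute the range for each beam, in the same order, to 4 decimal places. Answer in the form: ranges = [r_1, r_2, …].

beam 1: φ=-90°, α=60°
  d=(0.5000,0.8660)  start (3,5)  tX=1.2000 tY=0.2309  stride 1/|dx|=2.0000 1/|dy|=1.1547
    cross y-line → (3,6), t=0.2309 (wall)
  → r_1 = 0.2309
beam 2: φ=0°, α=150°
  d=(-0.8660,0.5000)  start (3,5)  tX=0.4619 tY=0.4000  stride 1/|dx|=1.1547 1/|dy|=2.0000
    cross y-line → (3,6), t=0.4000 (wall)
  → r_2 = 0.4000
beam 3: φ=90°, α=240°
  d=(-0.5000,-0.8660)  start (3,5)  tX=0.8000 tY=0.9238  stride 1/|dx|=2.0000 1/|dy|=1.1547
    cross x-line → (2,5), t=0.8000
    cross y-line → (2,4), t=0.9238
    cross y-line → (2,3), t=2.0785
    cross x-line → (1,3), t=2.8000
    cross y-line → (1,2), t=3.2332
    cross y-line → (1,1), t=4.3879
    cross x-line → (0,1), t=4.8000 (wall)
  → r_3 = 4.8000

ranges = [0.2309, 0.4000, 4.8000]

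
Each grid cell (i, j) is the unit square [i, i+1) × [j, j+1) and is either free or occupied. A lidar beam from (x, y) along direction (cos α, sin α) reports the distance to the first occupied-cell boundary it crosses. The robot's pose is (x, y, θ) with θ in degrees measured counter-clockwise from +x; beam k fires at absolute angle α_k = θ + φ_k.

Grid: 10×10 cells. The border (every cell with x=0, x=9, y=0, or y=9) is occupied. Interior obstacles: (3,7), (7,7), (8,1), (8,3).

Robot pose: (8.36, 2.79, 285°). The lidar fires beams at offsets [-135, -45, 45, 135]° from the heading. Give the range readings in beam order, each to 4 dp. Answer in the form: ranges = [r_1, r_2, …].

beam 1: φ=-135°, α=150°
  direction (-0.8660, 0.5000); cell (8,2); t to first gridline: x 0.4157, y 0.4200 (then +1.1547 / +2.0000)
    (7,2) via x @ 0.4157
    (7,3) via y @ 0.4200
    (6,3) via x @ 1.5704
    (6,4) via y @ 2.4200
    (5,4) via x @ 2.7251
    (4,4) via x @ 3.8798
    (4,5) via y @ 4.4200
    (3,5) via x @ 5.0345
    (2,5) via x @ 6.1892
    (2,6) via y @ 6.4200
    (1,6) via x @ 7.3439
    (1,7) via y @ 8.4200
    (0,7) via x @ 8.4986  # hit
  → r_1 = 8.4986
beam 2: φ=-45°, α=240°
  direction (-0.5000, -0.8660); cell (8,2); t to first gridline: x 0.7200, y 0.9122 (then +2.0000 / +1.1547)
    (7,2) via x @ 0.7200
    (7,1) via y @ 0.9122
    (7,0) via y @ 2.0669  # hit
  → r_2 = 2.0669
beam 3: φ=45°, α=330°
  direction (0.8660, -0.5000); cell (8,2); t to first gridline: x 0.7390, y 1.5800 (then +1.1547 / +2.0000)
    (9,2) via x @ 0.7390  # hit
  → r_3 = 0.7390
beam 4: φ=135°, α=60°
  direction (0.5000, 0.8660); cell (8,2); t to first gridline: x 1.2800, y 0.2425 (then +2.0000 / +1.1547)
    (8,3) via y @ 0.2425  # hit
  → r_4 = 0.2425

ranges = [8.4986, 2.0669, 0.7390, 0.2425]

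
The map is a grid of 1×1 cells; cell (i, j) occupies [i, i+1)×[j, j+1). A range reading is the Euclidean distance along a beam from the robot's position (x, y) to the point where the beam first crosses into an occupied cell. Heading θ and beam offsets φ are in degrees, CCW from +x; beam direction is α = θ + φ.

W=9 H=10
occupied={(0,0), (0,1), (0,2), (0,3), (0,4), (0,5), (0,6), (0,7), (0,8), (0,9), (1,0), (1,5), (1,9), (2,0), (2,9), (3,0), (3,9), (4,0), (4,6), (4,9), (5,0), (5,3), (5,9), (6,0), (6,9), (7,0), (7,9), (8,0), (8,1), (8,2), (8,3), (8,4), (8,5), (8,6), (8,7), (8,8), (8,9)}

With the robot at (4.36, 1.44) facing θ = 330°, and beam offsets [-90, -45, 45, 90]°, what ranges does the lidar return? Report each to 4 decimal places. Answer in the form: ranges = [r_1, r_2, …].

beam 1: φ=-90°, α=240°
  direction (-0.5000, -0.8660); cell (4,1); t to first gridline: x 0.7200, y 0.5081 (then +2.0000 / +1.1547)
    (4,0) via y @ 0.5081  # hit
  → r_1 = 0.5081
beam 2: φ=-45°, α=285°
  direction (0.2588, -0.9659); cell (4,1); t to first gridline: x 2.4728, y 0.4555 (then +3.8637 / +1.0353)
    (4,0) via y @ 0.4555  # hit
  → r_2 = 0.4555
beam 3: φ=45°, α=15°
  direction (0.9659, 0.2588); cell (4,1); t to first gridline: x 0.6626, y 2.1637 (then +1.0353 / +3.8637)
    (5,1) via x @ 0.6626
    (6,1) via x @ 1.6979
    (6,2) via y @ 2.1637
    (7,2) via x @ 2.7331
    (8,2) via x @ 3.7684  # hit
  → r_3 = 3.7684
beam 4: φ=90°, α=60°
  direction (0.5000, 0.8660); cell (4,1); t to first gridline: x 1.2800, y 0.6466 (then +2.0000 / +1.1547)
    (4,2) via y @ 0.6466
    (5,2) via x @ 1.2800
    (5,3) via y @ 1.8013  # hit
  → r_4 = 1.8013

ranges = [0.5081, 0.4555, 3.7684, 1.8013]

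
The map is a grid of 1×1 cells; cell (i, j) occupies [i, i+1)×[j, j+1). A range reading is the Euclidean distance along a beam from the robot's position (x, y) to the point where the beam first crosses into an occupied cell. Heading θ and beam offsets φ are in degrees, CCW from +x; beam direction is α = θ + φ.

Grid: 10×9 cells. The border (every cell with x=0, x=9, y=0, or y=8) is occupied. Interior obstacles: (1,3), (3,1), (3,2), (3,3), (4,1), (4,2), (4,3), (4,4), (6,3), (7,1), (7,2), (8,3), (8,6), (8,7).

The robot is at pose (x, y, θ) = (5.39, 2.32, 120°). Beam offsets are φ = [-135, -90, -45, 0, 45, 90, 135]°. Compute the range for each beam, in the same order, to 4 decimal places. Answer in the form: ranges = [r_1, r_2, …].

beam 1: φ=-135°, α=345°
  d=(0.9659,-0.2588)  start (5,2)  tX=0.6315 tY=1.2364  stride 1/|dx|=1.0353 1/|dy|=3.8637
    cross x-line → (6,2), t=0.6315
    cross y-line → (6,1), t=1.2364
    cross x-line → (7,1), t=1.6668 (wall)
  → r_1 = 1.6668
beam 2: φ=-90°, α=30°
  d=(0.8660,0.5000)  start (5,2)  tX=0.7044 tY=1.3600  stride 1/|dx|=1.1547 1/|dy|=2.0000
    cross x-line → (6,2), t=0.7044
    cross y-line → (6,3), t=1.3600 (wall)
  → r_2 = 1.3600
beam 3: φ=-45°, α=75°
  d=(0.2588,0.9659)  start (5,2)  tX=2.3569 tY=0.7040  stride 1/|dx|=3.8637 1/|dy|=1.0353
    cross y-line → (5,3), t=0.7040
    cross y-line → (5,4), t=1.7393
    cross x-line → (6,4), t=2.3569
    cross y-line → (6,5), t=2.7745
    cross y-line → (6,6), t=3.8098
    cross y-line → (6,7), t=4.8451
    cross y-line → (6,8), t=5.8804 (wall)
  → r_3 = 5.8804
beam 4: φ=0°, α=120°
  d=(-0.5000,0.8660)  start (5,2)  tX=0.7800 tY=0.7852  stride 1/|dx|=2.0000 1/|dy|=1.1547
    cross x-line → (4,2), t=0.7800 (wall)
  → r_4 = 0.7800
beam 5: φ=45°, α=165°
  d=(-0.9659,0.2588)  start (5,2)  tX=0.4038 tY=2.6273  stride 1/|dx|=1.0353 1/|dy|=3.8637
    cross x-line → (4,2), t=0.4038 (wall)
  → r_5 = 0.4038
beam 6: φ=90°, α=210°
  d=(-0.8660,-0.5000)  start (5,2)  tX=0.4503 tY=0.6400  stride 1/|dx|=1.1547 1/|dy|=2.0000
    cross x-line → (4,2), t=0.4503 (wall)
  → r_6 = 0.4503
beam 7: φ=135°, α=255°
  d=(-0.2588,-0.9659)  start (5,2)  tX=1.5068 tY=0.3313  stride 1/|dx|=3.8637 1/|dy|=1.0353
    cross y-line → (5,1), t=0.3313
    cross y-line → (5,0), t=1.3666 (wall)
  → r_7 = 1.3666

ranges = [1.6668, 1.3600, 5.8804, 0.7800, 0.4038, 0.4503, 1.3666]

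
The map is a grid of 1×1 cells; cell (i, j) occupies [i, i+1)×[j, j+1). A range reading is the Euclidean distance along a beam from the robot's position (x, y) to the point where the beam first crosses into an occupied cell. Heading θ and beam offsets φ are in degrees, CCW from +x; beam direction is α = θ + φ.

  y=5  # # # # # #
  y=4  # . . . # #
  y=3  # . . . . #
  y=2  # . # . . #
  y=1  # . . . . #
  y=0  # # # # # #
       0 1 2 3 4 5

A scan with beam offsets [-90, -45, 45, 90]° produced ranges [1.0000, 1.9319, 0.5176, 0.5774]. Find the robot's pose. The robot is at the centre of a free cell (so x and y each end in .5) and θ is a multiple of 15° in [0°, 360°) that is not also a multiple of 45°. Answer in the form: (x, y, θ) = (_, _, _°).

The pose lattice has 14·16 = 224 candidates. Test each by forward raycasting.
  (4.5, 1.5, 330°): beam 1 = 0.5774 ≠ 1.0000 ✗
  (1.5, 3.5, 210°): beam 2 = 0.5176 ≠ 1.9319 ✗
  (2.5, 1.5, 15°): beam 1 = 0.5176 ≠ 1.0000 ✗
  (3.5, 2.5, 60°): beam 1 = 1.7321 ≠ 1.0000 ✗
  (4.5, 2.5, 120°): beam 1 = 0.5774 ≠ 1.0000 ✗
  …
  (1.5, 1.5, 150°): r_1=1.0000, r_2=1.9319, r_3=0.5176, r_4=0.5774 — all match ✓
Only this pose fits every beam.

(x, y, θ) = (1.5, 1.5, 150°)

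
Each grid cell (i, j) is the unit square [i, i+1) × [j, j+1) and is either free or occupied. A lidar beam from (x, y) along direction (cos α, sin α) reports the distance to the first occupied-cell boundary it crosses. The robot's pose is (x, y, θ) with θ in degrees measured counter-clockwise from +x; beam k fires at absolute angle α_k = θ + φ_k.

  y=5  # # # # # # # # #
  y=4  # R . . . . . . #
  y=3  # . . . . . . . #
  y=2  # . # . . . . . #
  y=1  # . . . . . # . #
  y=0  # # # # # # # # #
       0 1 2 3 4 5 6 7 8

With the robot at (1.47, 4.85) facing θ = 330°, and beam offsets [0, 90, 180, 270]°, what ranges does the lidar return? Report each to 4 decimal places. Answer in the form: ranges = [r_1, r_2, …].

beam 1: φ=0°, α=330°
  direction (0.8660, -0.5000); cell (1,4); t to first gridline: x 0.6120, y 1.7000 (then +1.1547 / +2.0000)
    (2,4) via x @ 0.6120
    (2,3) via y @ 1.7000
    (3,3) via x @ 1.7667
    (4,3) via x @ 2.9214
    (4,2) via y @ 3.7000
    (5,2) via x @ 4.0761
    (6,2) via x @ 5.2308
    (6,1) via y @ 5.7000  # hit
  → r_1 = 5.7000
beam 2: φ=90°, α=60°
  direction (0.5000, 0.8660); cell (1,4); t to first gridline: x 1.0600, y 0.1732 (then +2.0000 / +1.1547)
    (1,5) via y @ 0.1732  # hit
  → r_2 = 0.1732
beam 3: φ=180°, α=150°
  direction (-0.8660, 0.5000); cell (1,4); t to first gridline: x 0.5427, y 0.3000 (then +1.1547 / +2.0000)
    (1,5) via y @ 0.3000  # hit
  → r_3 = 0.3000
beam 4: φ=270°, α=240°
  direction (-0.5000, -0.8660); cell (1,4); t to first gridline: x 0.9400, y 0.9815 (then +2.0000 / +1.1547)
    (0,4) via x @ 0.9400  # hit
  → r_4 = 0.9400

ranges = [5.7000, 0.1732, 0.3000, 0.9400]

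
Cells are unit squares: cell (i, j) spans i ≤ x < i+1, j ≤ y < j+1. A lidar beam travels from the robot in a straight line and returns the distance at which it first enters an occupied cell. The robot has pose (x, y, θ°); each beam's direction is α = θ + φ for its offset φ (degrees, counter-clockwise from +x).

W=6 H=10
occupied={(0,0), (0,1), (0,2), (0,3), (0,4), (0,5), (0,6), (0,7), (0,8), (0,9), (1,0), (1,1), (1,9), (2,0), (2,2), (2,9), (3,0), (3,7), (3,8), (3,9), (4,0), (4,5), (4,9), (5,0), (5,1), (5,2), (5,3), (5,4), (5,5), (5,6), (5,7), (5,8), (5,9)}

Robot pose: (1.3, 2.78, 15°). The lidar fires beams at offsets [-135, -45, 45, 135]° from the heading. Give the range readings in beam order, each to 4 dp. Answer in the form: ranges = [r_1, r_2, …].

ranges = [0.6000, 0.8083, 4.8728, 0.3464]

beam 1: φ=-135°, α=240°
  direction (-0.5000, -0.8660); cell (1,2); t to first gridline: x 0.6000, y 0.9007 (then +2.0000 / +1.1547)
    (0,2) via x @ 0.6000  # hit
  → r_1 = 0.6000
beam 2: φ=-45°, α=330°
  direction (0.8660, -0.5000); cell (1,2); t to first gridline: x 0.8083, y 1.5600 (then +1.1547 / +2.0000)
    (2,2) via x @ 0.8083  # hit
  → r_2 = 0.8083
beam 3: φ=45°, α=60°
  direction (0.5000, 0.8660); cell (1,2); t to first gridline: x 1.4000, y 0.2540 (then +2.0000 / +1.1547)
    (1,3) via y @ 0.2540
    (2,3) via x @ 1.4000
    (2,4) via y @ 1.4087
    (2,5) via y @ 2.5634
    (3,5) via x @ 3.4000
    (3,6) via y @ 3.7181
    (3,7) via y @ 4.8728  # hit
  → r_3 = 4.8728
beam 4: φ=135°, α=150°
  direction (-0.8660, 0.5000); cell (1,2); t to first gridline: x 0.3464, y 0.4400 (then +1.1547 / +2.0000)
    (0,2) via x @ 0.3464  # hit
  → r_4 = 0.3464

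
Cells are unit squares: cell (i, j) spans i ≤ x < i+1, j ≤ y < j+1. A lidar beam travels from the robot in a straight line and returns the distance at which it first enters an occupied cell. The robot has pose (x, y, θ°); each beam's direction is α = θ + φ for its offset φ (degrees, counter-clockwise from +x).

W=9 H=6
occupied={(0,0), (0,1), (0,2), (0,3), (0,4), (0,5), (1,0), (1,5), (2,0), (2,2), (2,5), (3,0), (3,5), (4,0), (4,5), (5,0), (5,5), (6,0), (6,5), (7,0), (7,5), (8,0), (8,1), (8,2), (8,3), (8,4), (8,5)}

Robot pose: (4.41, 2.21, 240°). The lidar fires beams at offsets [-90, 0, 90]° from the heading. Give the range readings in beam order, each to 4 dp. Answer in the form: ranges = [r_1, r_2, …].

beam 1: φ=-90°, α=150°
  direction (-0.8660, 0.5000); cell (4,2); t to first gridline: x 0.4734, y 1.5800 (then +1.1547 / +2.0000)
    (3,2) via x @ 0.4734
    (3,3) via y @ 1.5800
    (2,3) via x @ 1.6281
    (1,3) via x @ 2.7828
    (1,4) via y @ 3.5800
    (0,4) via x @ 3.9375  # hit
  → r_1 = 3.9375
beam 2: φ=0°, α=240°
  direction (-0.5000, -0.8660); cell (4,2); t to first gridline: x 0.8200, y 0.2425 (then +2.0000 / +1.1547)
    (4,1) via y @ 0.2425
    (3,1) via x @ 0.8200
    (3,0) via y @ 1.3972  # hit
  → r_2 = 1.3972
beam 3: φ=90°, α=330°
  direction (0.8660, -0.5000); cell (4,2); t to first gridline: x 0.6813, y 0.4200 (then +1.1547 / +2.0000)
    (4,1) via y @ 0.4200
    (5,1) via x @ 0.6813
    (6,1) via x @ 1.8360
    (6,0) via y @ 2.4200  # hit
  → r_3 = 2.4200

ranges = [3.9375, 1.3972, 2.4200]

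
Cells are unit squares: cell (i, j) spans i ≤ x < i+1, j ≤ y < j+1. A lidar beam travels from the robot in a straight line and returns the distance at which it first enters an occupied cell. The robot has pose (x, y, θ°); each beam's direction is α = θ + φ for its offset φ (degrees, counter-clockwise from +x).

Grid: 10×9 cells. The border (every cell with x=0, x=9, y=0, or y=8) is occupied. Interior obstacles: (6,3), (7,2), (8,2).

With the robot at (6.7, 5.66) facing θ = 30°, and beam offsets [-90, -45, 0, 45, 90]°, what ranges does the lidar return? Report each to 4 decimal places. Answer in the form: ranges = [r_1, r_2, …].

ranges = [3.0715, 2.3811, 2.6558, 2.4225, 2.7020]

beam 1: φ=-90°, α=300°
  direction (0.5000, -0.8660); cell (6,5); t to first gridline: x 0.6000, y 0.7621 (then +2.0000 / +1.1547)
    (7,5) via x @ 0.6000
    (7,4) via y @ 0.7621
    (7,3) via y @ 1.9168
    (8,3) via x @ 2.6000
    (8,2) via y @ 3.0715  # hit
  → r_1 = 3.0715
beam 2: φ=-45°, α=345°
  direction (0.9659, -0.2588); cell (6,5); t to first gridline: x 0.3106, y 2.5500 (then +1.0353 / +3.8637)
    (7,5) via x @ 0.3106
    (8,5) via x @ 1.3459
    (9,5) via x @ 2.3811  # hit
  → r_2 = 2.3811
beam 3: φ=0°, α=30°
  direction (0.8660, 0.5000); cell (6,5); t to first gridline: x 0.3464, y 0.6800 (then +1.1547 / +2.0000)
    (7,5) via x @ 0.3464
    (7,6) via y @ 0.6800
    (8,6) via x @ 1.5011
    (9,6) via x @ 2.6558  # hit
  → r_3 = 2.6558
beam 4: φ=45°, α=75°
  direction (0.2588, 0.9659); cell (6,5); t to first gridline: x 1.1591, y 0.3520 (then +3.8637 / +1.0353)
    (6,6) via y @ 0.3520
    (7,6) via x @ 1.1591
    (7,7) via y @ 1.3873
    (7,8) via y @ 2.4225  # hit
  → r_4 = 2.4225
beam 5: φ=90°, α=120°
  direction (-0.5000, 0.8660); cell (6,5); t to first gridline: x 1.4000, y 0.3926 (then +2.0000 / +1.1547)
    (6,6) via y @ 0.3926
    (5,6) via x @ 1.4000
    (5,7) via y @ 1.5473
    (5,8) via y @ 2.7020  # hit
  → r_5 = 2.7020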